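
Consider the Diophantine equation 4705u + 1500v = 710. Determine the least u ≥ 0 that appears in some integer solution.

gcd(4705, 1500) = 5  (4705 = 3×1500 + 205, 1500 = 7×205 + 65, 205 = 3×65 + 10, 65 = 6×10 + 5, 10 = 2×5).
5 divides 710, so solutions exist.
Back-substituting, 4705×(-139) + 1500×(436) = 5.
Scale by 710/5 = 142: (u₀, v₀) = (-19738, 61912).
General solution: u = -19738 + 300t, v = 61912 - 941t for integer t.
u ≥ 0: smallest is -19738 mod 300 = 62 (at t = 66), with v = -194.

62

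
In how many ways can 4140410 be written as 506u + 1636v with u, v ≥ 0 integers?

gcd(1636, 506) = 2  (1636 = 3×506 + 118, 506 = 4×118 + 34, 118 = 3×34 + 16, 34 = 2×16 + 2, 16 = 8×2).
Back-substituting, 506×(97) + 1636×(-30) = 2.
Scale by 2070205: one solution is (200809885, -62106150). Reduce u mod 818: (701, 2314).
General: u = 701 + 818t, v = 2314 - 253t.
u ≥ 0 ⇒ t ≥ 0; v ≥ 0 ⇒ t ≤ 9. So t ∈ [0, 9]: 10 solutions.

10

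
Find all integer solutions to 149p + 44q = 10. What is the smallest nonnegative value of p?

gcd(149, 44) = 1  (149 = 3*44 + 17, 44 = 2*17 + 10, 17 = 1*10 + 7, 10 = 1*7 + 3, 7 = 2*3 + 1, 3 = 3*1).
1 divides 10, so solutions exist.
Back-substituting, 149*(13) + 44*(-44) = 1.
Scale by 10/1 = 10: (p₀, q₀) = (130, -440).
General solution: p = 130 + 44t, q = -440 - 149t for integer t.
p ≥ 0: smallest is 130 mod 44 = 42 (at t = -2), with q = -142.

42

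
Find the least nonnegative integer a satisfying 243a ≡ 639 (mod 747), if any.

18

gcd(747, 243):
  747 = 3·243 + 18
  243 = 13·18 + 9
  18 = 2·9
so gcd(747, 243) = 9.
9 divides 639, so solutions exist.
Back-substitute for Bézout coefficients:
  9 = 243 - 13·18
  ... = 243·(40) + 747·(-13)
So 243·(40) ≡ 9 (mod 747); multiply by 71: a ≡ 2840 (mod 83).
Smallest nonnegative: a = 2840 mod 83 = 18.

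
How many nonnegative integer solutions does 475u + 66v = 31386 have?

gcd(475, 66) = 1.
By Bézout, 475×(-5) + 66×(36) = 1.
One solution: (18, 346).
General: u = 18 + 66t, v = 346 - 475t.
u ≥ 0 ⇒ t ≥ 0; v ≥ 0 ⇒ t ≤ 0. So t ∈ [0, 0]: 1 solution.

1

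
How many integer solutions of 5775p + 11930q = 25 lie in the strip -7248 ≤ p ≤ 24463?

13

gcd(11930, 5775):
  11930 = 2×5775 + 380
  5775 = 15×380 + 75
  380 = 5×75 + 5
  75 = 15×5
so gcd(11930, 5775) = 5.
Back-substitute for Bézout coefficients:
  5 = 380 - 5×75
  ... = 5775×(-157) + 11930×(76)
Scale by 5: particular solution (-785, 380); reduce p mod 2386: (1601, -775).
General solution: p = 1601 + 2386t, q = -775 - 1155t for integer t.
-7248 ≤ 1601 + 2386t ≤ 24463 gives t ∈ [-3, 9], which is 13 values.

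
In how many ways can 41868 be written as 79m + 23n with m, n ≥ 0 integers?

gcd(79, 23):
  79 = 3·23 + 10
  23 = 2·10 + 3
  10 = 3·3 + 1
  3 = 3·1
so gcd(79, 23) = 1.
Back-substitute for Bézout coefficients:
  1 = 10 - 3·3
  ... = 79·(7) + 23·(-24)
Scale by 41868: one solution is (293076, -1004832). Reduce m mod 23: (10, 1786).
General: m = 10 + 23t, n = 1786 - 79t.
m ≥ 0 ⇒ t ≥ 0; n ≥ 0 ⇒ t ≤ 22. So t ∈ [0, 22]: 23 solutions.

23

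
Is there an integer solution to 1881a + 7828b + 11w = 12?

gcd(7828, 1881) = 19  (7828 = 4*1881 + 304, 1881 = 6*304 + 57, 304 = 5*57 + 19, 57 = 3*19).
gcd(19, 11) = 1.
1 divides 12, so integer solutions exist.

yes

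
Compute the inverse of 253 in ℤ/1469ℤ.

gcd(1469, 253) = 1.
By Bézout, 253*(180) + 1469*(-31) = 1.
So 253*180 ≡ 1 (mod 1469), and 180 mod 1469 = 180.

180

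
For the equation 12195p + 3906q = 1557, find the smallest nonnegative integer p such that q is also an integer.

gcd(12195, 3906) = 9.
9 divides 1557, so solutions exist.
By Bézout, 12195·(-131) + 3906·(409) = 9.
Scale by 1557/9 = 173: (p₀, q₀) = (-22663, 70757).
General solution: p = -22663 + 434t, q = 70757 - 1355t for integer t.
p ≥ 0: smallest is -22663 mod 434 = 339 (at t = 53), with q = -1058.

339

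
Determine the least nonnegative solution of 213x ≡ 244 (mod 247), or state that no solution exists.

gcd(247, 213) = 1.
1 divides 244, so solutions exist.
By Bézout, 213*(-109) + 247*(94) = 1.
So 213*(-109) ≡ 1 (mod 247); multiply by 244: x ≡ -26596 (mod 247).
Smallest nonnegative: x = -26596 mod 247 = 80.

80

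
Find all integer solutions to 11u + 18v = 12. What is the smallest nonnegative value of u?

6

gcd(18, 11) = 1  (18 = 1·11 + 7, 11 = 1·7 + 4, 7 = 1·4 + 3, 4 = 1·3 + 1, 3 = 3·1).
1 divides 12, so solutions exist.
Back-substituting, 11·(5) + 18·(-3) = 1.
Scale by 12/1 = 12: (u₀, v₀) = (60, -36).
General solution: u = 60 + 18t, v = -36 - 11t for integer t.
u ≥ 0: smallest is 60 mod 18 = 6 (at t = -3), with v = -3.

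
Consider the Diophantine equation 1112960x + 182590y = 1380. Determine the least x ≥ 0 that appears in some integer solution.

gcd(1112960, 182590):
  1112960 = 6*182590 + 17420
  182590 = 10*17420 + 8390
  17420 = 2*8390 + 640
  8390 = 13*640 + 70
  640 = 9*70 + 10
  70 = 7*10
so gcd(1112960, 182590) = 10.
10 divides 1380, so solutions exist.
Back-substitute for Bézout coefficients:
  10 = 640 - 9*70
  ... = 1112960*(2568) + 182590*(-15653)
Scale by 1380/10 = 138: (x₀, y₀) = (354384, -2160114).
General solution: x = 354384 + 18259t, y = -2160114 - 111296t for integer t.
x ≥ 0: smallest is 354384 mod 18259 = 7463 (at t = -19), with y = -45490.

7463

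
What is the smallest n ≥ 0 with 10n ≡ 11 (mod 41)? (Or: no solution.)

gcd(41, 10):
  41 = 4·10 + 1
  10 = 10·1
so gcd(41, 10) = 1.
1 divides 11, so solutions exist.
Back-substitute for Bézout coefficients:
  1 = 41 - 4·10
  ... = 10·(-4) + 41·(1)
So 10·(-4) ≡ 1 (mod 41); multiply by 11: n ≡ -44 (mod 41).
Smallest nonnegative: n = -44 mod 41 = 38.

38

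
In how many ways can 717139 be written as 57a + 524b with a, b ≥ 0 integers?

gcd(524, 57) = 1.
By Bézout, 57·(-239) + 524·(26) = 1.
One solution: (511, 1313).
General: a = 511 + 524t, b = 1313 - 57t.
a ≥ 0 ⇒ t ≥ 0; b ≥ 0 ⇒ t ≤ 23. So t ∈ [0, 23]: 24 solutions.

24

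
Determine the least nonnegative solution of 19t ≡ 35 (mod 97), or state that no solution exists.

58

gcd(97, 19):
  97 = 5×19 + 2
  19 = 9×2 + 1
  2 = 2×1
so gcd(97, 19) = 1.
1 divides 35, so solutions exist.
Back-substitute for Bézout coefficients:
  1 = 19 - 9×2
  ... = 19×(46) + 97×(-9)
So 19×(46) ≡ 1 (mod 97); multiply by 35: t ≡ 1610 (mod 97).
Smallest nonnegative: t = 1610 mod 97 = 58.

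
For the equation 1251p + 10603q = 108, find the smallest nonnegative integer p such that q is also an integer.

gcd(10603, 1251):
  10603 = 8×1251 + 595
  1251 = 2×595 + 61
  595 = 9×61 + 46
  61 = 1×46 + 15
  46 = 3×15 + 1
  15 = 15×1
so gcd(10603, 1251) = 1.
1 divides 108, so solutions exist.
Back-substitute for Bézout coefficients:
  1 = 46 - 3×15
  ... = 1251×(-695) + 10603×(82)
Scale by 108/1 = 108: (p₀, q₀) = (-75060, 8856).
General solution: p = -75060 + 10603t, q = 8856 - 1251t for integer t.
p ≥ 0: smallest is -75060 mod 10603 = 9764 (at t = 8), with q = -1152.

9764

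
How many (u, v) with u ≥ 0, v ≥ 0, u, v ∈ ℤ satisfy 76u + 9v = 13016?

19

gcd(76, 9):
  76 = 8·9 + 4
  9 = 2·4 + 1
  4 = 4·1
so gcd(76, 9) = 1.
Back-substitute for Bézout coefficients:
  1 = 9 - 2·4
  ... = 76·(-2) + 9·(17)
Scale by 13016: one solution is (-26032, 221272). Reduce u mod 9: (5, 1404).
General: u = 5 + 9t, v = 1404 - 76t.
u ≥ 0 ⇒ t ≥ 0; v ≥ 0 ⇒ t ≤ 18. So t ∈ [0, 18]: 19 solutions.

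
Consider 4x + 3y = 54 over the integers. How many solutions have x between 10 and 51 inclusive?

14

gcd(4, 3) = 1.
By Bézout, 4*(1) + 3*(-1) = 1.
Particular solution: (0, 18).
General solution: x = 0 + 3t, y = 18 - 4t for integer t.
10 ≤ 0 + 3t ≤ 51 gives t ∈ [4, 17], which is 14 values.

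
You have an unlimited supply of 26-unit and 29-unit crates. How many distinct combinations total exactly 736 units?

Need nonnegative integers with 26j + 29k = 736.
gcd(26, 29) = 1, and 26·(-10) + 29·(9) = 1.
So (j₀, k₀) = (-7360, 6624); general j = -7360 + 29t, k = 6624 - 26t.
j ≥ 0 ⇒ t ≥ 254; k ≥ 0 ⇒ t ≤ 254. That's 1 value of t.

1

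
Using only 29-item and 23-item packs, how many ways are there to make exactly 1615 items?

2

Need nonnegative integers with 29j + 23k = 1615.
gcd(29, 23) = 1, and 29·(4) + 23·(-5) = 1.
So (j₀, k₀) = (6460, -8075); general j = 6460 + 23t, k = -8075 - 29t.
j ≥ 0 ⇒ t ≥ -280; k ≥ 0 ⇒ t ≤ -279. That's 2 values of t.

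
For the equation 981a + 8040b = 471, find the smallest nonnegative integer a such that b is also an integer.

2451

gcd(8040, 981):
  8040 = 8·981 + 192
  981 = 5·192 + 21
  192 = 9·21 + 3
  21 = 7·3
so gcd(8040, 981) = 3.
3 divides 471, so solutions exist.
Back-substitute for Bézout coefficients:
  3 = 192 - 9·21
  ... = 981·(-377) + 8040·(46)
Scale by 471/3 = 157: (a₀, b₀) = (-59189, 7222).
General solution: a = -59189 + 2680t, b = 7222 - 327t for integer t.
a ≥ 0: smallest is -59189 mod 2680 = 2451 (at t = 23), with b = -299.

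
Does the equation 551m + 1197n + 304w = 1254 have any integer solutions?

gcd(1197, 551) = 19.
gcd(19, 304) = 19.
19 divides 1254, so integer solutions exist.

yes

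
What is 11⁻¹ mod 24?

gcd(24, 11):
  24 = 2*11 + 2
  11 = 5*2 + 1
  2 = 2*1
so gcd(24, 11) = 1.
Back-substitute for Bézout coefficients:
  1 = 11 - 5*2
  ... = 11*(11) + 24*(-5)
So 11*11 ≡ 1 (mod 24), and 11 mod 24 = 11.

11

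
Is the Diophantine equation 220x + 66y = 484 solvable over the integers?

gcd(220, 66) = 22.
22 divides 484, so integer solutions exist.

yes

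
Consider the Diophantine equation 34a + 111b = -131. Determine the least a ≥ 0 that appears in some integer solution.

gcd(111, 34) = 1  (111 = 3*34 + 9, 34 = 3*9 + 7, 9 = 1*7 + 2, 7 = 3*2 + 1, 2 = 2*1).
1 divides -131, so solutions exist.
Back-substituting, 34*(49) + 111*(-15) = 1.
Scale by -131/1 = -131: (a₀, b₀) = (-6419, 1965).
General solution: a = -6419 + 111t, b = 1965 - 34t for integer t.
a ≥ 0: smallest is -6419 mod 111 = 19 (at t = 58), with b = -7.

19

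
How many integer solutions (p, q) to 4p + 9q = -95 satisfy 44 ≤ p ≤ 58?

2

gcd(9, 4) = 1.
By Bézout, 4*(-2) + 9*(1) = 1.
Particular solution: (1, -11).
General solution: p = 1 + 9t, q = -11 - 4t for integer t.
44 ≤ 1 + 9t ≤ 58 gives t ∈ [5, 6], which is 2 values.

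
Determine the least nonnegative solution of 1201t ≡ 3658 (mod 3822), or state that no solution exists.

3004

gcd(3822, 1201) = 1.
1 divides 3658, so solutions exist.
By Bézout, 1201·(541) + 3822·(-170) = 1.
So 1201·(541) ≡ 1 (mod 3822); multiply by 3658: t ≡ 1978978 (mod 3822).
Smallest nonnegative: t = 1978978 mod 3822 = 3004.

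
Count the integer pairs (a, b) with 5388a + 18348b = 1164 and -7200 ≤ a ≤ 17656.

gcd(18348, 5388) = 12.
By Bézout, 5388×(126) + 18348×(-37) = 12.
Particular solution: (1519, -446).
General solution: a = 1519 + 1529t, b = -446 - 449t for integer t.
-7200 ≤ 1519 + 1529t ≤ 17656 gives t ∈ [-5, 10], which is 16 values.

16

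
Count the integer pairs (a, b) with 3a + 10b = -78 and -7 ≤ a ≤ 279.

gcd(10, 3):
  10 = 3×3 + 1
  3 = 3×1
so gcd(10, 3) = 1.
Back-substitute for Bézout coefficients:
  1 = 10 - 3×3
  ... = 3×(-3) + 10×(1)
Scale by -78: particular solution (234, -78); reduce a mod 10: (4, -9).
General solution: a = 4 + 10t, b = -9 - 3t for integer t.
-7 ≤ 4 + 10t ≤ 279 gives t ∈ [-1, 27], which is 29 values.

29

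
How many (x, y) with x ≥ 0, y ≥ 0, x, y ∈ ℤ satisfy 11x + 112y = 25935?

21

gcd(112, 11) = 1  (112 = 10×11 + 2, 11 = 5×2 + 1, 2 = 2×1).
Back-substituting, 11×(51) + 112×(-5) = 1.
Scale by 25935: one solution is (1322685, -129675). Reduce x mod 112: (77, 224).
General: x = 77 + 112t, y = 224 - 11t.
x ≥ 0 ⇒ t ≥ 0; y ≥ 0 ⇒ t ≤ 20. So t ∈ [0, 20]: 21 solutions.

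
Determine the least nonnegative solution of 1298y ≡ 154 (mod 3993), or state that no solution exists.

gcd(3993, 1298) = 11.
11 divides 154, so solutions exist.
By Bézout, 1298·(40) + 3993·(-13) = 11.
So 1298·(40) ≡ 11 (mod 3993); multiply by 14: y ≡ 560 (mod 363).
Smallest nonnegative: y = 560 mod 363 = 197.

197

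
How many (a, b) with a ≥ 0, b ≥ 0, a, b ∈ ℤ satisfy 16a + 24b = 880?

gcd(24, 16) = 8  (24 = 1×16 + 8, 16 = 2×8).
Back-substituting, 16×(-1) + 24×(1) = 8.
Scale by 110: one solution is (-110, 110). Reduce a mod 3: (1, 36).
General: a = 1 + 3t, b = 36 - 2t.
a ≥ 0 ⇒ t ≥ 0; b ≥ 0 ⇒ t ≤ 18. So t ∈ [0, 18]: 19 solutions.

19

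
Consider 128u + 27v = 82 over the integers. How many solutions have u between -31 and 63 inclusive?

4

gcd(128, 27) = 1.
By Bézout, 128·(-4) + 27·(19) = 1.
Particular solution: (23, -106).
General solution: u = 23 + 27t, v = -106 - 128t for integer t.
-31 ≤ 23 + 27t ≤ 63 gives t ∈ [-2, 1], which is 4 values.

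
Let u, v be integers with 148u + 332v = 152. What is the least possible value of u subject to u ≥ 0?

10

gcd(332, 148) = 4  (332 = 2·148 + 36, 148 = 4·36 + 4, 36 = 9·4).
4 divides 152, so solutions exist.
Back-substituting, 148·(9) + 332·(-4) = 4.
Scale by 152/4 = 38: (u₀, v₀) = (342, -152).
General solution: u = 342 + 83t, v = -152 - 37t for integer t.
u ≥ 0: smallest is 342 mod 83 = 10 (at t = -4), with v = -4.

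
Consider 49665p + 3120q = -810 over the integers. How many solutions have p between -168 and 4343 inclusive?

22

gcd(49665, 3120) = 15.
By Bézout, 49665·(-49) + 3120·(780) = 15.
Particular solution: (150, -2388).
General solution: p = 150 + 208t, q = -2388 - 3311t for integer t.
-168 ≤ 150 + 208t ≤ 4343 gives t ∈ [-1, 20], which is 22 values.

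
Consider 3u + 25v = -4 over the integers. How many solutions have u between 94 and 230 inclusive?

5

gcd(25, 3):
  25 = 8×3 + 1
  3 = 3×1
so gcd(25, 3) = 1.
Back-substitute for Bézout coefficients:
  1 = 25 - 8×3
  ... = 3×(-8) + 25×(1)
Scale by -4: particular solution (32, -4); reduce u mod 25: (7, -1).
General solution: u = 7 + 25t, v = -1 - 3t for integer t.
94 ≤ 7 + 25t ≤ 230 gives t ∈ [4, 8], which is 5 values.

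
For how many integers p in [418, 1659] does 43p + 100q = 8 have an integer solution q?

13

gcd(100, 43) = 1.
By Bézout, 43·(7) + 100·(-3) = 1.
Particular solution: (56, -24).
General solution: p = 56 + 100t, q = -24 - 43t for integer t.
418 ≤ 56 + 100t ≤ 1659 gives t ∈ [4, 16], which is 13 values.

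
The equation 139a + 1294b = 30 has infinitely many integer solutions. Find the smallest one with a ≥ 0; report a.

gcd(1294, 139):
  1294 = 9×139 + 43
  139 = 3×43 + 10
  43 = 4×10 + 3
  10 = 3×3 + 1
  3 = 3×1
so gcd(1294, 139) = 1.
1 divides 30, so solutions exist.
Back-substitute for Bézout coefficients:
  1 = 10 - 3×3
  ... = 139×(391) + 1294×(-42)
Scale by 30/1 = 30: (a₀, b₀) = (11730, -1260).
General solution: a = 11730 + 1294t, b = -1260 - 139t for integer t.
a ≥ 0: smallest is 11730 mod 1294 = 84 (at t = -9), with b = -9.

84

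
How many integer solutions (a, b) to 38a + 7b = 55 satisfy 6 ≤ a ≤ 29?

gcd(38, 7) = 1  (38 = 5×7 + 3, 7 = 2×3 + 1, 3 = 3×1).
Back-substituting, 38×(-2) + 7×(11) = 1.
Scale by 55: particular solution (-110, 605); reduce a mod 7: (2, -3).
General solution: a = 2 + 7t, b = -3 - 38t for integer t.
6 ≤ 2 + 7t ≤ 29 gives t ∈ [1, 3], which is 3 values.

3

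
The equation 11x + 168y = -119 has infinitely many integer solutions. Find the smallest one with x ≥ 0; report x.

gcd(168, 11) = 1  (168 = 15*11 + 3, 11 = 3*3 + 2, 3 = 1*2 + 1, 2 = 2*1).
1 divides -119, so solutions exist.
Back-substituting, 11*(-61) + 168*(4) = 1.
Scale by -119/1 = -119: (x₀, y₀) = (7259, -476).
General solution: x = 7259 + 168t, y = -476 - 11t for integer t.
x ≥ 0: smallest is 7259 mod 168 = 35 (at t = -43), with y = -3.

35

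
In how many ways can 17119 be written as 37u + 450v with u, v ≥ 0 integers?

1

gcd(450, 37) = 1  (450 = 12×37 + 6, 37 = 6×6 + 1, 6 = 6×1).
Back-substituting, 37×(73) + 450×(-6) = 1.
Scale by 17119: one solution is (1249687, -102714). Reduce u mod 450: (37, 35).
General: u = 37 + 450t, v = 35 - 37t.
u ≥ 0 ⇒ t ≥ 0; v ≥ 0 ⇒ t ≤ 0. So t ∈ [0, 0]: 1 solution.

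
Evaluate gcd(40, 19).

1

gcd(40, 19):
  40 = 2·19 + 2
  19 = 9·2 + 1
  2 = 2·1
so gcd(40, 19) = 1.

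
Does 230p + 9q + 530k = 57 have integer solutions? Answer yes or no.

gcd(230, 9) = 1  (230 = 25*9 + 5, 9 = 1*5 + 4, 5 = 1*4 + 1, 4 = 4*1).
gcd(1, 530) = 1.
1 divides 57, so integer solutions exist.

yes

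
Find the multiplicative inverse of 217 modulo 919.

gcd(919, 217) = 1.
By Bézout, 217·(72) + 919·(-17) = 1.
So 217·72 ≡ 1 (mod 919), and 72 mod 919 = 72.

72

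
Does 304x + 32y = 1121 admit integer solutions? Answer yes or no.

gcd(304, 32) = 16.
16 does not divide 1121 (remainder 1), so no integer solutions.

no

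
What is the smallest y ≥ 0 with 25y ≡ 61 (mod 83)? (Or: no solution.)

29

gcd(83, 25):
  83 = 3·25 + 8
  25 = 3·8 + 1
  8 = 8·1
so gcd(83, 25) = 1.
1 divides 61, so solutions exist.
Back-substitute for Bézout coefficients:
  1 = 25 - 3·8
  ... = 25·(10) + 83·(-3)
So 25·(10) ≡ 1 (mod 83); multiply by 61: y ≡ 610 (mod 83).
Smallest nonnegative: y = 610 mod 83 = 29.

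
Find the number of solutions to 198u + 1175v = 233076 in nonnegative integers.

gcd(1175, 198):
  1175 = 5×198 + 185
  198 = 1×185 + 13
  185 = 14×13 + 3
  13 = 4×3 + 1
  3 = 3×1
so gcd(1175, 198) = 1.
Back-substitute for Bézout coefficients:
  1 = 13 - 4×3
  ... = 198×(362) + 1175×(-61)
Scale by 233076: one solution is (84373512, -14217636). Reduce u mod 1175: (287, 150).
General: u = 287 + 1175t, v = 150 - 198t.
u ≥ 0 ⇒ t ≥ 0; v ≥ 0 ⇒ t ≤ 0. So t ∈ [0, 0]: 1 solution.

1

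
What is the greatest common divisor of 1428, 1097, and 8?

1

gcd(1428, 1097) = 1.
gcd(1, 8) = 1.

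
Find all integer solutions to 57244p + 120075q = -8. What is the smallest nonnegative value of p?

105568

gcd(120075, 57244) = 1.
1 divides -8, so solutions exist.
By Bézout, 57244×(-13196) + 120075×(6291) = 1.
Scale by -8/1 = -8: (p₀, q₀) = (105568, -50328).
General solution: p = 105568 + 120075t, q = -50328 - 57244t for integer t.
p ≥ 0: smallest is 105568 mod 120075 = 105568 (at t = 0), with q = -50328.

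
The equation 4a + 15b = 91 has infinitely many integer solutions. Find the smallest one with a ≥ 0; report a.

gcd(15, 4):
  15 = 3·4 + 3
  4 = 1·3 + 1
  3 = 3·1
so gcd(15, 4) = 1.
1 divides 91, so solutions exist.
Back-substitute for Bézout coefficients:
  1 = 4 - 1·3
  ... = 4·(4) + 15·(-1)
Scale by 91/1 = 91: (a₀, b₀) = (364, -91).
General solution: a = 364 + 15t, b = -91 - 4t for integer t.
a ≥ 0: smallest is 364 mod 15 = 4 (at t = -24), with b = 5.

4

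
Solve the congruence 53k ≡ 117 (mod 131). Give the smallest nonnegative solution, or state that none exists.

gcd(131, 53):
  131 = 2×53 + 25
  53 = 2×25 + 3
  25 = 8×3 + 1
  3 = 3×1
so gcd(131, 53) = 1.
1 divides 117, so solutions exist.
Back-substitute for Bézout coefficients:
  1 = 25 - 8×3
  ... = 53×(-42) + 131×(17)
So 53×(-42) ≡ 1 (mod 131); multiply by 117: k ≡ -4914 (mod 131).
Smallest nonnegative: k = -4914 mod 131 = 64.

64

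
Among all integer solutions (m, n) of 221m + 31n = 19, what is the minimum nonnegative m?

gcd(221, 31) = 1.
1 divides 19, so solutions exist.
By Bézout, 221*(8) + 31*(-57) = 1.
Scale by 19/1 = 19: (m₀, n₀) = (152, -1083).
General solution: m = 152 + 31t, n = -1083 - 221t for integer t.
m ≥ 0: smallest is 152 mod 31 = 28 (at t = -4), with n = -199.

28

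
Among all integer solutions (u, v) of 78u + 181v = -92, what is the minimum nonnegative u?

gcd(181, 78) = 1  (181 = 2·78 + 25, 78 = 3·25 + 3, 25 = 8·3 + 1, 3 = 3·1).
1 divides -92, so solutions exist.
Back-substituting, 78·(-58) + 181·(25) = 1.
Scale by -92/1 = -92: (u₀, v₀) = (5336, -2300).
General solution: u = 5336 + 181t, v = -2300 - 78t for integer t.
u ≥ 0: smallest is 5336 mod 181 = 87 (at t = -29), with v = -38.

87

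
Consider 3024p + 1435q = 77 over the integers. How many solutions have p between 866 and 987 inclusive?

1

gcd(3024, 1435):
  3024 = 2·1435 + 154
  1435 = 9·154 + 49
  154 = 3·49 + 7
  49 = 7·7
so gcd(3024, 1435) = 7.
Back-substitute for Bézout coefficients:
  7 = 154 - 3·49
  ... = 3024·(28) + 1435·(-59)
Scale by 11: particular solution (308, -649); reduce p mod 205: (103, -217).
General solution: p = 103 + 205t, q = -217 - 432t for integer t.
866 ≤ 103 + 205t ≤ 987 gives t ∈ [4, 4], which is 1 value.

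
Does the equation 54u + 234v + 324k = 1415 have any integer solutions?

no

gcd(234, 54) = 18  (234 = 4·54 + 18, 54 = 3·18).
gcd(18, 324) = 18.
18 does not divide 1415 (remainder 11), so no integer solutions.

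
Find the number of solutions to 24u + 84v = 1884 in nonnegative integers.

11

gcd(84, 24):
  84 = 3·24 + 12
  24 = 2·12
so gcd(84, 24) = 12.
Back-substitute for Bézout coefficients:
  12 = 84 - 3·24
  ... = 24·(-3) + 84·(1)
Scale by 157: one solution is (-471, 157). Reduce u mod 7: (5, 21).
General: u = 5 + 7t, v = 21 - 2t.
u ≥ 0 ⇒ t ≥ 0; v ≥ 0 ⇒ t ≤ 10. So t ∈ [0, 10]: 11 solutions.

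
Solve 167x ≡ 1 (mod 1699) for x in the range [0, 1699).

234

gcd(1699, 167) = 1  (1699 = 10·167 + 29, 167 = 5·29 + 22, 29 = 1·22 + 7, 22 = 3·7 + 1, 7 = 7·1).
Back-substituting, 167·(234) + 1699·(-23) = 1.
So 167·234 ≡ 1 (mod 1699), and 234 mod 1699 = 234.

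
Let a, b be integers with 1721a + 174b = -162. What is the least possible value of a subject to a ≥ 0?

36

gcd(1721, 174):
  1721 = 9×174 + 155
  174 = 1×155 + 19
  155 = 8×19 + 3
  19 = 6×3 + 1
  3 = 3×1
so gcd(1721, 174) = 1.
1 divides -162, so solutions exist.
Back-substitute for Bézout coefficients:
  1 = 19 - 6×3
  ... = 1721×(-55) + 174×(544)
Scale by -162/1 = -162: (a₀, b₀) = (8910, -88128).
General solution: a = 8910 + 174t, b = -88128 - 1721t for integer t.
a ≥ 0: smallest is 8910 mod 174 = 36 (at t = -51), with b = -357.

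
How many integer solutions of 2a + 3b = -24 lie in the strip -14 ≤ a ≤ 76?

gcd(3, 2) = 1.
By Bézout, 2·(-1) + 3·(1) = 1.
Particular solution: (0, -8).
General solution: a = 0 + 3t, b = -8 - 2t for integer t.
-14 ≤ 0 + 3t ≤ 76 gives t ∈ [-4, 25], which is 30 values.

30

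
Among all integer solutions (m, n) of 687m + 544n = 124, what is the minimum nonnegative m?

484

gcd(687, 544) = 1.
1 divides 124, so solutions exist.
By Bézout, 687·(175) + 544·(-221) = 1.
Scale by 124/1 = 124: (m₀, n₀) = (21700, -27404).
General solution: m = 21700 + 544t, n = -27404 - 687t for integer t.
m ≥ 0: smallest is 21700 mod 544 = 484 (at t = -39), with n = -611.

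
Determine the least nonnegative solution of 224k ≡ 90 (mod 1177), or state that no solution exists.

116

gcd(1177, 224) = 1  (1177 = 5×224 + 57, 224 = 3×57 + 53, 57 = 1×53 + 4, 53 = 13×4 + 1, 4 = 4×1).
1 divides 90, so solutions exist.
Back-substituting, 224×(289) + 1177×(-55) = 1.
So 224×(289) ≡ 1 (mod 1177); multiply by 90: k ≡ 26010 (mod 1177).
Smallest nonnegative: k = 26010 mod 1177 = 116.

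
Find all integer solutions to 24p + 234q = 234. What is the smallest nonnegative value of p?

gcd(234, 24):
  234 = 9×24 + 18
  24 = 1×18 + 6
  18 = 3×6
so gcd(234, 24) = 6.
6 divides 234, so solutions exist.
Back-substitute for Bézout coefficients:
  6 = 24 - 1×18
  ... = 24×(10) + 234×(-1)
Scale by 234/6 = 39: (p₀, q₀) = (390, -39).
General solution: p = 390 + 39t, q = -39 - 4t for integer t.
p ≥ 0: smallest is 390 mod 39 = 0 (at t = -10), with q = 1.

0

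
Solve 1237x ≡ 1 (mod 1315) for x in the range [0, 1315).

gcd(1315, 1237) = 1.
By Bézout, 1237·(118) + 1315·(-111) = 1.
So 1237·118 ≡ 1 (mod 1315), and 118 mod 1315 = 118.

118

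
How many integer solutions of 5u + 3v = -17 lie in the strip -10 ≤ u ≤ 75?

gcd(5, 3) = 1  (5 = 1·3 + 2, 3 = 1·2 + 1, 2 = 2·1).
Back-substituting, 5·(-1) + 3·(2) = 1.
Scale by -17: particular solution (17, -34); reduce u mod 3: (2, -9).
General solution: u = 2 + 3t, v = -9 - 5t for integer t.
-10 ≤ 2 + 3t ≤ 75 gives t ∈ [-4, 24], which is 29 values.

29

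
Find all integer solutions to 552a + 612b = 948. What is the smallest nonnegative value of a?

25

gcd(612, 552):
  612 = 1×552 + 60
  552 = 9×60 + 12
  60 = 5×12
so gcd(612, 552) = 12.
12 divides 948, so solutions exist.
Back-substitute for Bézout coefficients:
  12 = 552 - 9×60
  ... = 552×(10) + 612×(-9)
Scale by 948/12 = 79: (a₀, b₀) = (790, -711).
General solution: a = 790 + 51t, b = -711 - 46t for integer t.
a ≥ 0: smallest is 790 mod 51 = 25 (at t = -15), with b = -21.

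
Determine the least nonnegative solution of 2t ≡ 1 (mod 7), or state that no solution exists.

gcd(7, 2) = 1  (7 = 3×2 + 1, 2 = 2×1).
1 divides 1, so solutions exist.
Back-substituting, 2×(-3) + 7×(1) = 1.
So 2×(-3) ≡ 1 (mod 7); multiply by 1: t ≡ -3 (mod 7).
Smallest nonnegative: t = -3 mod 7 = 4.

4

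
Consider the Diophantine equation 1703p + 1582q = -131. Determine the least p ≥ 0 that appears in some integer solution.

gcd(1703, 1582):
  1703 = 1*1582 + 121
  1582 = 13*121 + 9
  121 = 13*9 + 4
  9 = 2*4 + 1
  4 = 4*1
so gcd(1703, 1582) = 1.
1 divides -131, so solutions exist.
Back-substitute for Bézout coefficients:
  1 = 9 - 2*4
  ... = 1703*(-353) + 1582*(380)
Scale by -131/1 = -131: (p₀, q₀) = (46243, -49780).
General solution: p = 46243 + 1582t, q = -49780 - 1703t for integer t.
p ≥ 0: smallest is 46243 mod 1582 = 365 (at t = -29), with q = -393.

365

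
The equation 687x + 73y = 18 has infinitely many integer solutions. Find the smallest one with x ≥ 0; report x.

59

gcd(687, 73):
  687 = 9×73 + 30
  73 = 2×30 + 13
  30 = 2×13 + 4
  13 = 3×4 + 1
  4 = 4×1
so gcd(687, 73) = 1.
1 divides 18, so solutions exist.
Back-substitute for Bézout coefficients:
  1 = 13 - 3×4
  ... = 687×(-17) + 73×(160)
Scale by 18/1 = 18: (x₀, y₀) = (-306, 2880).
General solution: x = -306 + 73t, y = 2880 - 687t for integer t.
x ≥ 0: smallest is -306 mod 73 = 59 (at t = 5), with y = -555.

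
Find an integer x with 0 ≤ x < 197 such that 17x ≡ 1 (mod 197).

58

gcd(197, 17) = 1.
By Bézout, 17×(58) + 197×(-5) = 1.
So 17×58 ≡ 1 (mod 197), and 58 mod 197 = 58.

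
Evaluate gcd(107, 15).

gcd(107, 15):
  107 = 7*15 + 2
  15 = 7*2 + 1
  2 = 2*1
so gcd(107, 15) = 1.

1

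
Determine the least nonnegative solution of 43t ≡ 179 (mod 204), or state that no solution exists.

137

gcd(204, 43) = 1.
1 divides 179, so solutions exist.
By Bézout, 43×(19) + 204×(-4) = 1.
So 43×(19) ≡ 1 (mod 204); multiply by 179: t ≡ 3401 (mod 204).
Smallest nonnegative: t = 3401 mod 204 = 137.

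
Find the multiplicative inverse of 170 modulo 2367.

2186

gcd(2367, 170) = 1.
By Bézout, 170*(-181) + 2367*(13) = 1.
So 170*-181 ≡ 1 (mod 2367), and -181 mod 2367 = 2186.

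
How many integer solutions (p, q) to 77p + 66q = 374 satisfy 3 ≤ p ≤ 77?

13

gcd(77, 66) = 11  (77 = 1×66 + 11, 66 = 6×11).
Back-substituting, 77×(1) + 66×(-1) = 11.
Scale by 34: particular solution (34, -34); reduce p mod 6: (4, 1).
General solution: p = 4 + 6t, q = 1 - 7t for integer t.
3 ≤ 4 + 6t ≤ 77 gives t ∈ [0, 12], which is 13 values.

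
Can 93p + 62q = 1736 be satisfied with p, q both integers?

yes

gcd(93, 62):
  93 = 1×62 + 31
  62 = 2×31
so gcd(93, 62) = 31.
31 divides 1736, so integer solutions exist.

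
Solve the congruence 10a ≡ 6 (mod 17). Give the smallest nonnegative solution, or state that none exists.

4

gcd(17, 10) = 1.
1 divides 6, so solutions exist.
By Bézout, 10·(-5) + 17·(3) = 1.
So 10·(-5) ≡ 1 (mod 17); multiply by 6: a ≡ -30 (mod 17).
Smallest nonnegative: a = -30 mod 17 = 4.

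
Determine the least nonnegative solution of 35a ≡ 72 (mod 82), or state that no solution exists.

gcd(82, 35) = 1  (82 = 2·35 + 12, 35 = 2·12 + 11, 12 = 1·11 + 1, 11 = 11·1).
1 divides 72, so solutions exist.
Back-substituting, 35·(-7) + 82·(3) = 1.
So 35·(-7) ≡ 1 (mod 82); multiply by 72: a ≡ -504 (mod 82).
Smallest nonnegative: a = -504 mod 82 = 70.

70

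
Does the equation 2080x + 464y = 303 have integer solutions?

no

gcd(2080, 464) = 16  (2080 = 4·464 + 224, 464 = 2·224 + 16, 224 = 14·16).
16 does not divide 303 (remainder 15), so no integer solutions.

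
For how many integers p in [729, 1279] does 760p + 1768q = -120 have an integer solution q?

2

gcd(1768, 760) = 8  (1768 = 2*760 + 248, 760 = 3*248 + 16, 248 = 15*16 + 8, 16 = 2*8).
Back-substituting, 760*(-107) + 1768*(46) = 8.
Scale by -15: particular solution (1605, -690); reduce p mod 221: (58, -25).
General solution: p = 58 + 221t, q = -25 - 95t for integer t.
729 ≤ 58 + 221t ≤ 1279 gives t ∈ [4, 5], which is 2 values.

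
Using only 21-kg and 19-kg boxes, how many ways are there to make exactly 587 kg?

Need nonnegative integers with 21j + 19k = 587.
gcd(21, 19) = 1, and 21·(-9) + 19·(10) = 1.
So (j₀, k₀) = (-5283, 5870); general j = -5283 + 19t, k = 5870 - 21t.
j ≥ 0 ⇒ t ≥ 279; k ≥ 0 ⇒ t ≤ 279. That's 1 value of t.

1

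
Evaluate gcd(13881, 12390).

gcd(13881, 12390):
  13881 = 1·12390 + 1491
  12390 = 8·1491 + 462
  1491 = 3·462 + 105
  462 = 4·105 + 42
  105 = 2·42 + 21
  42 = 2·21
so gcd(13881, 12390) = 21.

21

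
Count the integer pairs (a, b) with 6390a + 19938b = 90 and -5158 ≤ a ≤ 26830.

gcd(19938, 6390) = 6  (19938 = 3*6390 + 768, 6390 = 8*768 + 246, 768 = 3*246 + 30, 246 = 8*30 + 6, 30 = 5*6).
Back-substituting, 6390*(649) + 19938*(-208) = 6.
Scale by 15: particular solution (9735, -3120); reduce a mod 3323: (3089, -990).
General solution: a = 3089 + 3323t, b = -990 - 1065t for integer t.
-5158 ≤ 3089 + 3323t ≤ 26830 gives t ∈ [-2, 7], which is 10 values.

10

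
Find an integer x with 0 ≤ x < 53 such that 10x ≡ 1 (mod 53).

gcd(53, 10) = 1  (53 = 5×10 + 3, 10 = 3×3 + 1, 3 = 3×1).
Back-substituting, 10×(16) + 53×(-3) = 1.
So 10×16 ≡ 1 (mod 53), and 16 mod 53 = 16.

16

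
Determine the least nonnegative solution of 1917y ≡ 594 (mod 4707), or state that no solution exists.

155

gcd(4707, 1917) = 9  (4707 = 2×1917 + 873, 1917 = 2×873 + 171, 873 = 5×171 + 18, 171 = 9×18 + 9, 18 = 2×9).
9 divides 594, so solutions exist.
Back-substituting, 1917×(248) + 4707×(-101) = 9.
So 1917×(248) ≡ 9 (mod 4707); multiply by 66: y ≡ 16368 (mod 523).
Smallest nonnegative: y = 16368 mod 523 = 155.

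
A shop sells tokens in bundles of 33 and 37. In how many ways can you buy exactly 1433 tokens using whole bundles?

1

Need nonnegative integers with 33j + 37k = 1433.
gcd(33, 37) = 1, and 33·(9) + 37·(-8) = 1.
So (j₀, k₀) = (12897, -11464); general j = 12897 + 37t, k = -11464 - 33t.
j ≥ 0 ⇒ t ≥ -348; k ≥ 0 ⇒ t ≤ -348. That's 1 value of t.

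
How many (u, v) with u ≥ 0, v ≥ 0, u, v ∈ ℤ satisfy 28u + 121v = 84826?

gcd(121, 28) = 1.
By Bézout, 28×(13) + 121×(-3) = 1.
One solution: (65, 686).
General: u = 65 + 121t, v = 686 - 28t.
u ≥ 0 ⇒ t ≥ 0; v ≥ 0 ⇒ t ≤ 24. So t ∈ [0, 24]: 25 solutions.

25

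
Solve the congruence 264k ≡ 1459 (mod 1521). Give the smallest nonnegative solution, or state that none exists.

no solution

gcd(1521, 264) = 3  (1521 = 5×264 + 201, 264 = 1×201 + 63, 201 = 3×63 + 12, 63 = 5×12 + 3, 12 = 4×3).
3 does not divide 1459, so the congruence has no solution.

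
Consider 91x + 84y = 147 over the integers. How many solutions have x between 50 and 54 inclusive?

gcd(91, 84) = 7  (91 = 1·84 + 7, 84 = 12·7).
Back-substituting, 91·(1) + 84·(-1) = 7.
Scale by 21: particular solution (21, -21); reduce x mod 12: (9, -8).
General solution: x = 9 + 12t, y = -8 - 13t for integer t.
50 ≤ 9 + 12t ≤ 54 gives t ∈ [4, 3], which is 0 values.

0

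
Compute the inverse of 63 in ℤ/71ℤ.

gcd(71, 63) = 1  (71 = 1·63 + 8, 63 = 7·8 + 7, 8 = 1·7 + 1, 7 = 7·1).
Back-substituting, 63·(-9) + 71·(8) = 1.
So 63·-9 ≡ 1 (mod 71), and -9 mod 71 = 62.

62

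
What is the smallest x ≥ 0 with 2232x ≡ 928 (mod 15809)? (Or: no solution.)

11843

gcd(15809, 2232):
  15809 = 7×2232 + 185
  2232 = 12×185 + 12
  185 = 15×12 + 5
  12 = 2×5 + 2
  5 = 2×2 + 1
  2 = 2×1
so gcd(15809, 2232) = 1.
1 divides 928, so solutions exist.
Back-substitute for Bézout coefficients:
  1 = 5 - 2×2
  ... = 2232×(-6580) + 15809×(929)
So 2232×(-6580) ≡ 1 (mod 15809); multiply by 928: x ≡ -6106240 (mod 15809).
Smallest nonnegative: x = -6106240 mod 15809 = 11843.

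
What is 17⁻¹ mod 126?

89

gcd(126, 17):
  126 = 7*17 + 7
  17 = 2*7 + 3
  7 = 2*3 + 1
  3 = 3*1
so gcd(126, 17) = 1.
Back-substitute for Bézout coefficients:
  1 = 7 - 2*3
  ... = 17*(-37) + 126*(5)
So 17*-37 ≡ 1 (mod 126), and -37 mod 126 = 89.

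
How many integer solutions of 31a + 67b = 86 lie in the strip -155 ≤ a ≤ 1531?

gcd(67, 31) = 1  (67 = 2·31 + 5, 31 = 6·5 + 1, 5 = 5·1).
Back-substituting, 31·(13) + 67·(-6) = 1.
Scale by 86: particular solution (1118, -516); reduce a mod 67: (46, -20).
General solution: a = 46 + 67t, b = -20 - 31t for integer t.
-155 ≤ 46 + 67t ≤ 1531 gives t ∈ [-3, 22], which is 26 values.

26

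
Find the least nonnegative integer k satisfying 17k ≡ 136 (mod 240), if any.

gcd(240, 17):
  240 = 14*17 + 2
  17 = 8*2 + 1
  2 = 2*1
so gcd(240, 17) = 1.
1 divides 136, so solutions exist.
Back-substitute for Bézout coefficients:
  1 = 17 - 8*2
  ... = 17*(113) + 240*(-8)
So 17*(113) ≡ 1 (mod 240); multiply by 136: k ≡ 15368 (mod 240).
Smallest nonnegative: k = 15368 mod 240 = 8.

8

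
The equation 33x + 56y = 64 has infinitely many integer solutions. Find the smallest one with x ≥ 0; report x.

gcd(56, 33):
  56 = 1×33 + 23
  33 = 1×23 + 10
  23 = 2×10 + 3
  10 = 3×3 + 1
  3 = 3×1
so gcd(56, 33) = 1.
1 divides 64, so solutions exist.
Back-substitute for Bézout coefficients:
  1 = 10 - 3×3
  ... = 33×(17) + 56×(-10)
Scale by 64/1 = 64: (x₀, y₀) = (1088, -640).
General solution: x = 1088 + 56t, y = -640 - 33t for integer t.
x ≥ 0: smallest is 1088 mod 56 = 24 (at t = -19), with y = -13.

24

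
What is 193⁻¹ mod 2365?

gcd(2365, 193):
  2365 = 12×193 + 49
  193 = 3×49 + 46
  49 = 1×46 + 3
  46 = 15×3 + 1
  3 = 3×1
so gcd(2365, 193) = 1.
Back-substitute for Bézout coefficients:
  1 = 46 - 15×3
  ... = 193×(772) + 2365×(-63)
So 193×772 ≡ 1 (mod 2365), and 772 mod 2365 = 772.

772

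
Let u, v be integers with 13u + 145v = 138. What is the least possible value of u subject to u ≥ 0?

111

gcd(145, 13) = 1  (145 = 11×13 + 2, 13 = 6×2 + 1, 2 = 2×1).
1 divides 138, so solutions exist.
Back-substituting, 13×(67) + 145×(-6) = 1.
Scale by 138/1 = 138: (u₀, v₀) = (9246, -828).
General solution: u = 9246 + 145t, v = -828 - 13t for integer t.
u ≥ 0: smallest is 9246 mod 145 = 111 (at t = -63), with v = -9.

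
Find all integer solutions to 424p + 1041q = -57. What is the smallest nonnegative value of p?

513

gcd(1041, 424):
  1041 = 2*424 + 193
  424 = 2*193 + 38
  193 = 5*38 + 3
  38 = 12*3 + 2
  3 = 1*2 + 1
  2 = 2*1
so gcd(1041, 424) = 1.
1 divides -57, so solutions exist.
Back-substitute for Bézout coefficients:
  1 = 3 - 1*2
  ... = 424*(-356) + 1041*(145)
Scale by -57/1 = -57: (p₀, q₀) = (20292, -8265).
General solution: p = 20292 + 1041t, q = -8265 - 424t for integer t.
p ≥ 0: smallest is 20292 mod 1041 = 513 (at t = -19), with q = -209.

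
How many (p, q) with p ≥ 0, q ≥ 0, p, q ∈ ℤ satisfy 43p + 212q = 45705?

5

gcd(212, 43):
  212 = 4*43 + 40
  43 = 1*40 + 3
  40 = 13*3 + 1
  3 = 3*1
so gcd(212, 43) = 1.
Back-substitute for Bézout coefficients:
  1 = 40 - 13*3
  ... = 43*(-69) + 212*(14)
Scale by 45705: one solution is (-3153645, 639870). Reduce p mod 212: (67, 202).
General: p = 67 + 212t, q = 202 - 43t.
p ≥ 0 ⇒ t ≥ 0; q ≥ 0 ⇒ t ≤ 4. So t ∈ [0, 4]: 5 solutions.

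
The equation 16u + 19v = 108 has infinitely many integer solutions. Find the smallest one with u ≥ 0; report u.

2

gcd(19, 16) = 1  (19 = 1×16 + 3, 16 = 5×3 + 1, 3 = 3×1).
1 divides 108, so solutions exist.
Back-substituting, 16×(6) + 19×(-5) = 1.
Scale by 108/1 = 108: (u₀, v₀) = (648, -540).
General solution: u = 648 + 19t, v = -540 - 16t for integer t.
u ≥ 0: smallest is 648 mod 19 = 2 (at t = -34), with v = 4.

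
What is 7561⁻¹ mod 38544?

gcd(38544, 7561) = 1  (38544 = 5*7561 + 739, 7561 = 10*739 + 171, 739 = 4*171 + 55, 171 = 3*55 + 6, 55 = 9*6 + 1, 6 = 6*1).
Back-substituting, 7561*(-6311) + 38544*(1238) = 1.
So 7561*-6311 ≡ 1 (mod 38544), and -6311 mod 38544 = 32233.

32233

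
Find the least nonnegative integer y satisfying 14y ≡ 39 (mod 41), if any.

35

gcd(41, 14):
  41 = 2*14 + 13
  14 = 1*13 + 1
  13 = 13*1
so gcd(41, 14) = 1.
1 divides 39, so solutions exist.
Back-substitute for Bézout coefficients:
  1 = 14 - 1*13
  ... = 14*(3) + 41*(-1)
So 14*(3) ≡ 1 (mod 41); multiply by 39: y ≡ 117 (mod 41).
Smallest nonnegative: y = 117 mod 41 = 35.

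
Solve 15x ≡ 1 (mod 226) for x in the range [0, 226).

211

gcd(226, 15):
  226 = 15*15 + 1
  15 = 15*1
so gcd(226, 15) = 1.
Back-substitute for Bézout coefficients:
  1 = 226 - 15*15
  ... = 15*(-15) + 226*(1)
So 15*-15 ≡ 1 (mod 226), and -15 mod 226 = 211.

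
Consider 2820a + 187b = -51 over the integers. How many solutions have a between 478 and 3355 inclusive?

15

gcd(2820, 187) = 1  (2820 = 15×187 + 15, 187 = 12×15 + 7, 15 = 2×7 + 1, 7 = 7×1).
Back-substituting, 2820×(25) + 187×(-377) = 1.
Scale by -51: particular solution (-1275, 19227); reduce a mod 187: (34, -513).
General solution: a = 34 + 187t, b = -513 - 2820t for integer t.
478 ≤ 34 + 187t ≤ 3355 gives t ∈ [3, 17], which is 15 values.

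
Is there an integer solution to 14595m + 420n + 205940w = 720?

gcd(14595, 420) = 105.
gcd(105, 205940) = 35.
35 does not divide 720 (remainder 20), so no integer solutions.

no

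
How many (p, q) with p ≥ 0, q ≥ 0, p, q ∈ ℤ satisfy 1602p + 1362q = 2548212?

7

gcd(1602, 1362):
  1602 = 1×1362 + 240
  1362 = 5×240 + 162
  240 = 1×162 + 78
  162 = 2×78 + 6
  78 = 13×6
so gcd(1602, 1362) = 6.
Back-substitute for Bézout coefficients:
  6 = 162 - 2×78
  ... = 1602×(-17) + 1362×(20)
Scale by 424702: one solution is (-7219934, 8494040). Reduce p mod 227: (28, 1838).
General: p = 28 + 227t, q = 1838 - 267t.
p ≥ 0 ⇒ t ≥ 0; q ≥ 0 ⇒ t ≤ 6. So t ∈ [0, 6]: 7 solutions.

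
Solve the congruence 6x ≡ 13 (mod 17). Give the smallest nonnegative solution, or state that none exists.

gcd(17, 6) = 1.
1 divides 13, so solutions exist.
By Bézout, 6·(3) + 17·(-1) = 1.
So 6·(3) ≡ 1 (mod 17); multiply by 13: x ≡ 39 (mod 17).
Smallest nonnegative: x = 39 mod 17 = 5.

5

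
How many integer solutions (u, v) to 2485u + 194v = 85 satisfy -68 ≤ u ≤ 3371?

gcd(2485, 194) = 1  (2485 = 12·194 + 157, 194 = 1·157 + 37, 157 = 4·37 + 9, 37 = 4·9 + 1, 9 = 9·1).
Back-substituting, 2485·(-21) + 194·(269) = 1.
Scale by 85: particular solution (-1785, 22865); reduce u mod 194: (155, -1985).
General solution: u = 155 + 194t, v = -1985 - 2485t for integer t.
-68 ≤ 155 + 194t ≤ 3371 gives t ∈ [-1, 16], which is 18 values.

18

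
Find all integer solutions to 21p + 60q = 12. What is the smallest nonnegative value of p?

gcd(60, 21):
  60 = 2·21 + 18
  21 = 1·18 + 3
  18 = 6·3
so gcd(60, 21) = 3.
3 divides 12, so solutions exist.
Back-substitute for Bézout coefficients:
  3 = 21 - 1·18
  ... = 21·(3) + 60·(-1)
Scale by 12/3 = 4: (p₀, q₀) = (12, -4).
General solution: p = 12 + 20t, q = -4 - 7t for integer t.
p ≥ 0: smallest is 12 mod 20 = 12 (at t = 0), with q = -4.

12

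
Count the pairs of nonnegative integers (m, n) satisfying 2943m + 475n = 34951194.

gcd(2943, 475) = 1.
By Bézout, 2943·(-143) + 475·(886) = 1.
One solution: (33, 73377).
General: m = 33 + 475t, n = 73377 - 2943t.
m ≥ 0 ⇒ t ≥ 0; n ≥ 0 ⇒ t ≤ 24. So t ∈ [0, 24]: 25 solutions.

25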